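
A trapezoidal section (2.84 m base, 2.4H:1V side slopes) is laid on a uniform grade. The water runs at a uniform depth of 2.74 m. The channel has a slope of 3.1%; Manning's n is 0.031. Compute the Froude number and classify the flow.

With bottom width b = 2.84 m and side slope z = 2.4: A = (b + zy)y = (2.84 + 2.4×2.74)×2.74 = 25.8 m²; P = b + 2y√(1+z²) = 2.84 + 2×2.74×2.6 = 17.09 m.
Hydraulic radius R = A/P = 25.8/17.09 = 1.51 m.
V = (1/n) R^(2/3) √S = (1/0.031) × 1.51^(2/3) × √0.031 = 7.475 m/s. Hydraulic depth D_h = A/T = 25.8/15.99 = 1.613 m.
Froude number Fr = V/√(g·D_h) = 7.475/√(9.81×1.613) = 1.88, which is greater than 1, so the flow is supercritical.

supercritical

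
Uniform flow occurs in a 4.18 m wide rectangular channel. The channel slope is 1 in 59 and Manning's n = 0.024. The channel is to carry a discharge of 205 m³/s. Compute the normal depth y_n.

Manning's equation rearranged: A R^(2/3) = nQ / (1·√S) = 0.024 × 205 / (√0.01695) = 37.79.
Try y = 7.62 m: A R^(2/3) = 44.3 — high.
Try y = 4.63 m: A R^(2/3) = 24.68 — low.
Try y = 6.64 m: A R^(2/3) = 37.8 — ≈ 37.79.

y_n = 6.64 m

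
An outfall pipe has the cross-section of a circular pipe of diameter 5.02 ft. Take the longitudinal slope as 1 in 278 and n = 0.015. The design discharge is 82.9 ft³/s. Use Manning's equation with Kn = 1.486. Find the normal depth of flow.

y_n = 2.82 ft

Manning's equation rearranged: A R^(2/3) = nQ / (1.486·√S) = 0.015 × 82.9 / (1.486 × √0.003597) = 13.95.
Trying y = 3.46 ft: A R^(2/3) = 18.89 — high.
Trying y = 1.98 ft: A R^(2/3) = 7.563 — low.
Trying y = 2.82 ft: A R^(2/3) = 13.95 — ≈ 13.95.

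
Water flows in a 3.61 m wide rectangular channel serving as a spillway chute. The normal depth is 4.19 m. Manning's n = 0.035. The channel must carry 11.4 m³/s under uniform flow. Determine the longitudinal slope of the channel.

S = 0.00051

Flow area A = b·y = 3.61 × 4.19 = 15.13 m². Wetted perimeter P = b + 2y = 3.61 + 2×4.19 = 11.99 m.
Hydraulic radius R = A/P = 15.13/11.99 = 1.262 m.
From Manning's equation, S = [nQ / (1 A R^(2/3))]² = [0.035 × 11.4 / (1 × 15.13 × 1.262^(2/3))]² = 0.00051.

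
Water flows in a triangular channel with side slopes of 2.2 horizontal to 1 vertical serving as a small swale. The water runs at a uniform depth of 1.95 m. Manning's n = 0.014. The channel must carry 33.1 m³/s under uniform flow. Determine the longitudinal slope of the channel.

S = 0.0036

For a triangular section with side slope z = 2.2: A = zy² = 2.2×1.95² = 8.365 m²; P = 2y√(1+z²) = 2×1.95×2.417 = 9.425 m.
Hydraulic radius R = A/P = 8.365/9.425 = 0.8876 m.
From Manning's equation, S = [nQ / (1 A R^(2/3))]² = [0.014 × 33.1 / (1 × 8.365 × 0.8876^(2/3))]² = 0.0036.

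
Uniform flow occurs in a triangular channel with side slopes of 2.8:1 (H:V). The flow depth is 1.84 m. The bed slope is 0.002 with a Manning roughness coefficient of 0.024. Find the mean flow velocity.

For a triangular section with side slope z = 2.8: A = zy² = 2.8×1.84² = 9.48 m²; P = 2y√(1+z²) = 2×1.84×2.973 = 10.94 m.
Hydraulic radius R = A/P = 9.48/10.94 = 0.8664 m.
From Manning's equation, V = (1/n) R^(2/3) S^(1/2) = (1/0.024) × 0.8664^(2/3) × 0.002^(1/2) = 1.69 m/s.

V = 1.69 m/s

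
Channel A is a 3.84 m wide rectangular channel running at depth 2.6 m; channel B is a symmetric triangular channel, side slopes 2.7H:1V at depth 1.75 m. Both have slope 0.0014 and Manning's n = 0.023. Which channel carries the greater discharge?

channel A

Channel A: Flow area A = b·y = 3.84 × 2.6 = 9.984 m². Wetted perimeter P = b + 2y = 3.84 + 2×2.6 = 9.04 m. Hydraulic radius R = A/P = 9.984/9.04 = 1.104 m. Q_A = (1/0.023)·9.984·1.104^(2/3)·√0.0014 = 17.35 m³/s.
Channel B: For a triangular section with side slope z = 2.7: A = zy² = 2.7×1.75² = 8.269 m²; P = 2y√(1+z²) = 2×1.75×2.879 = 10.08 m. Hydraulic radius R = A/P = 8.269/10.08 = 0.8205 m. Q_B = (1/0.023)·8.269·0.8205^(2/3)·√0.0014 = 11.79 m³/s.
Q_A = 17.35 m³/s vs Q_B = 11.79 m³/s, so channel A carries more.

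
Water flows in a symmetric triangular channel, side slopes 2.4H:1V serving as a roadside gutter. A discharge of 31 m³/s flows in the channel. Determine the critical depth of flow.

At critical depth, Q² T / (g A³) = 1, i.e. A³/T = Q²/g = 31²/9.81 = 97.96.
At y = 2.37 m: A³/T = 215.3 — too large.
At y = 1.6 m: A³/T = 30.2 — too small.
At y = 2.02 m: A³/T = 96.86 — matches.

y_c = 2.02 m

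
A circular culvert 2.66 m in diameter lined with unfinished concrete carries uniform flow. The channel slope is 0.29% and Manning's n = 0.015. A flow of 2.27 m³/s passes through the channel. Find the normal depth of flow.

Manning's equation rearranged: A R^(2/3) = nQ / (1·√S) = 0.015 × 2.27 / (√0.0029) = 0.6323.
Trying y = 0.885 m: A R^(2/3) = 1.011 — high.
Trying y = 0.695 m: A R^(2/3) = 0.6328 — close enough.

y_n = 0.695 m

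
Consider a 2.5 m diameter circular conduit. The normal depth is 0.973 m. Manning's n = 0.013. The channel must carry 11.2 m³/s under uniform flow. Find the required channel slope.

For a circular section of diameter D = 2.5 m at depth y = 0.973 m, the central angle is θ = 2 arccos(1 − 2y/D) = 2.695 rad. Then A = (D²/8)(θ − sin θ) = 1.768 m² and P = Dθ/2 = 3.368 m.
Hydraulic radius R = A/P = 1.768/3.368 = 0.5248 m.
From Manning's equation, S = [nQ / (1 A R^(2/3))]² = [0.013 × 11.2 / (1 × 1.768 × 0.5248^(2/3))]² = 0.016.

S = 0.016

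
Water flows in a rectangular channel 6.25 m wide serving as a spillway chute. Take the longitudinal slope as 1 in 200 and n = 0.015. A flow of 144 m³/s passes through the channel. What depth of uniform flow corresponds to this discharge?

y_n = 3.5 m

Manning's equation rearranged: A R^(2/3) = nQ / (1·√S) = 0.015 × 144 / (√0.005) = 30.55.
Trying y = 3.12 m: A R^(2/3) = 26.24 — short.
Trying y = 3.91 m: A R^(2/3) = 35.31 — over.
Trying y = 3.5 m: A R^(2/3) = 30.56 — close enough.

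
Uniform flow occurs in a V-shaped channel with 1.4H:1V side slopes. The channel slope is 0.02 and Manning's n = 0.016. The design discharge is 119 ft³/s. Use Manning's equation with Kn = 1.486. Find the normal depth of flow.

y_n = 2.52 ft

Manning's equation rearranged: A R^(2/3) = nQ / (1.486·√S) = 0.016 × 119 / (1.486 × √0.02) = 9.06.
Trying y = 2.8 ft: A R^(2/3) = 11.97 — too large.
Trying y = 1.83 ft: A R^(2/3) = 3.852 — too small.
Trying y = 2.52 ft: A R^(2/3) = 9.04 — close enough.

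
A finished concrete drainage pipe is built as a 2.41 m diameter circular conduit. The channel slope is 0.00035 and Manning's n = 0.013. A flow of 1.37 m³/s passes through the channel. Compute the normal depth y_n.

y_n = 0.893 m

Manning's equation rearranged: A R^(2/3) = nQ / (1·√S) = 0.013 × 1.37 / (√0.00035) = 0.952.
At y = 0.76 m: A R^(2/3) = 0.7016 — low.
At y = 0.997 m: A R^(2/3) = 1.166 — high.
At y = 0.893 m: A R^(2/3) = 0.9521 — ≈ 0.952.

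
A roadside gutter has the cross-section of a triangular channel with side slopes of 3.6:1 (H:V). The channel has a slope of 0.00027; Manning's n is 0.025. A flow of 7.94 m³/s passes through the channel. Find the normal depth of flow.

y_n = 1.89 m

Manning's equation rearranged: A R^(2/3) = nQ / (1·√S) = 0.025 × 7.94 / (√0.00027) = 12.08.
At y = 1.31 m: A R^(2/3) = 4.545 — short.
At y = 2.38 m: A R^(2/3) = 22.34 — over.
At y = 1.89 m: A R^(2/3) = 12.08 — ≈ 12.08.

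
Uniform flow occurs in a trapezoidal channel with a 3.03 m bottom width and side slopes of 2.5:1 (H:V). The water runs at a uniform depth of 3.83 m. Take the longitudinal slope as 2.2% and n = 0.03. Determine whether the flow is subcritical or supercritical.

With bottom width b = 3.03 m and side slope z = 2.5: A = (b + zy)y = (3.03 + 2.5×3.83)×3.83 = 48.28 m²; P = b + 2y√(1+z²) = 3.03 + 2×3.83×2.693 = 23.66 m.
Hydraulic radius R = A/P = 48.28/23.66 = 2.041 m.
V = (1/n) R^(2/3) √S = (1/0.03) × 2.041^(2/3) × √0.022 = 7.955 m/s. Hydraulic depth D_h = A/T = 48.28/22.18 = 2.177 m.
Froude number Fr = V/√(g·D_h) = 7.955/√(9.81×2.177) = 1.72, which is greater than 1, so the flow is supercritical.

supercritical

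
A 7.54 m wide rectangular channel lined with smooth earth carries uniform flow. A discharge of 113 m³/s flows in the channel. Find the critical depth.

For a rectangular channel, critical depth y_c = (q²/g)^(1/3) where q = Q/b = 113/7.54 = 14.99 m²/s.
So y_c = (14.99²/9.81)^(1/3) = 2.84 m.

y_c = 2.84 m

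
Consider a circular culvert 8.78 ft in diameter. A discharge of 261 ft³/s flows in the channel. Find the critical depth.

At critical depth, Q² T / (g A³) = 1, i.e. A³/T = Q²/g = 261²/32.2 = 2116.
Try y = 5.05 ft: A³/T = 5395 — high.
Try y = 2.84 ft: A³/T = 593 — low.
Try y = 3.95 ft: A³/T = 2110 — matches.

y_c = 3.95 ft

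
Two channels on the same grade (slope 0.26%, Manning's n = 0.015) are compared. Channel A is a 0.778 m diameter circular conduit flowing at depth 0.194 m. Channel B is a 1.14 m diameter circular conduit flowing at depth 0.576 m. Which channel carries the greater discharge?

Channel A: For a circular section of diameter D = 0.778 m at depth y = 0.194 m, the central angle is θ = 2 arccos(1 − 2y/D) = 2.091 rad. Then A = (D²/8)(θ − sin θ) = 0.0926 m² and P = Dθ/2 = 0.8136 m. Hydraulic radius R = A/P = 0.0926/0.8136 = 0.1138 m. Q_A = (1/0.015)·0.0926·0.1138^(2/3)·√0.0026 = 0.07393 m³/s.
Channel B: For a circular section of diameter D = 1.14 m at depth y = 0.576 m, the central angle is θ = 2 arccos(1 − 2y/D) = 3.163 rad. Then A = (D²/8)(θ − sin θ) = 0.5172 m² and P = Dθ/2 = 1.803 m. Hydraulic radius R = A/P = 0.5172/1.803 = 0.2869 m. Q_B = (1/0.015)·0.5172·0.2869^(2/3)·√0.0026 = 0.7648 m³/s.
Q_A = 0.07393 m³/s vs Q_B = 0.7648 m³/s, so channel B carries more.

channel B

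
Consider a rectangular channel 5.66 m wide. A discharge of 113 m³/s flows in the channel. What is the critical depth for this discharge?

For a rectangular channel, critical depth y_c = (q²/g)^(1/3) where q = Q/b = 113/5.66 = 19.96 m²/s.
So y_c = (19.96²/9.81)^(1/3) = 3.44 m.

y_c = 3.44 m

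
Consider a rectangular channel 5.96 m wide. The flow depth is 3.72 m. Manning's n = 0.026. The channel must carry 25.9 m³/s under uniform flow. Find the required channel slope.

Flow area A = b·y = 5.96 × 3.72 = 22.17 m². Wetted perimeter P = b + 2y = 5.96 + 2×3.72 = 13.4 m.
Hydraulic radius R = A/P = 22.17/13.4 = 1.655 m.
From Manning's equation, S = [nQ / (1 A R^(2/3))]² = [0.026 × 25.9 / (1 × 22.17 × 1.655^(2/3))]² = 0.000471.

S = 0.000471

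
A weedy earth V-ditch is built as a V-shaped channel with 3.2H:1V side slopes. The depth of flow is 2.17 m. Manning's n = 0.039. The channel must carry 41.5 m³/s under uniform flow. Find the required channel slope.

For a triangular section with side slope z = 3.2: A = zy² = 3.2×2.17² = 15.07 m²; P = 2y√(1+z²) = 2×2.17×3.353 = 14.55 m.
Hydraulic radius R = A/P = 15.07/14.55 = 1.036 m.
From Manning's equation, S = [nQ / (1 A R^(2/3))]² = [0.039 × 41.5 / (1 × 15.07 × 1.036^(2/3))]² = 0.011.

S = 0.011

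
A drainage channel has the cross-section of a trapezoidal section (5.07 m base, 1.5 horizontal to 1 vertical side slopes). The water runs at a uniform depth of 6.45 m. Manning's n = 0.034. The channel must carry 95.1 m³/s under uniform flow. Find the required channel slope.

S = 0.00023

With bottom width b = 5.07 m and side slope z = 1.5: A = (b + zy)y = (5.07 + 1.5×6.45)×6.45 = 95.11 m²; P = b + 2y√(1+z²) = 5.07 + 2×6.45×1.803 = 28.33 m.
Hydraulic radius R = A/P = 95.11/28.33 = 3.358 m.
From Manning's equation, S = [nQ / (1 A R^(2/3))]² = [0.034 × 95.1 / (1 × 95.11 × 3.358^(2/3))]² = 0.00023.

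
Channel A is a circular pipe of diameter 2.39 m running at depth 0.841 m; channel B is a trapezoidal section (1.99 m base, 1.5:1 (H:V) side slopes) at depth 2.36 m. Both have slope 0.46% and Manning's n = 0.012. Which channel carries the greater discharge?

Channel A: For a circular section of diameter D = 2.39 m at depth y = 0.841 m, the central angle is θ = 2 arccos(1 − 2y/D) = 2.54 rad. Then A = (D²/8)(θ − sin θ) = 1.41 m² and P = Dθ/2 = 3.035 m. Hydraulic radius R = A/P = 1.41/3.035 = 0.4644 m. Q_A = (1/0.012)·1.41·0.4644^(2/3)·√0.0046 = 4.778 m³/s.
Channel B: With bottom width b = 1.99 m and side slope z = 1.5: A = (b + zy)y = (1.99 + 1.5×2.36)×2.36 = 13.05 m²; P = b + 2y√(1+z²) = 1.99 + 2×2.36×1.803 = 10.5 m. Hydraulic radius R = A/P = 13.05/10.5 = 1.243 m. Q_B = (1/0.012)·13.05·1.243^(2/3)·√0.0046 = 85.28 m³/s.
Q_A = 4.778 m³/s vs Q_B = 85.28 m³/s, so channel B carries more.

channel B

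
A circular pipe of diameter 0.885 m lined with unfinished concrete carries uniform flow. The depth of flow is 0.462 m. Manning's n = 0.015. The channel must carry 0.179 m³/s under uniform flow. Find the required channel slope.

S = 0.000493

For a circular section of diameter D = 0.885 m at depth y = 0.462 m, the central angle is θ = 2 arccos(1 − 2y/D) = 3.23 rad. Then A = (D²/8)(θ − sin θ) = 0.3248 m² and P = Dθ/2 = 1.429 m.
Hydraulic radius R = A/P = 0.3248/1.429 = 0.2273 m.
From Manning's equation, S = [nQ / (1 A R^(2/3))]² = [0.015 × 0.179 / (1 × 0.3248 × 0.2273^(2/3))]² = 0.000493.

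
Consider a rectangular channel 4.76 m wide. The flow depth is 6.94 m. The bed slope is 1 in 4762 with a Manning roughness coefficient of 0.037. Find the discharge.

Q = 18.9 m³/s

Flow area A = b·y = 4.76 × 6.94 = 33.03 m². Wetted perimeter P = b + 2y = 4.76 + 2×6.94 = 18.64 m.
Hydraulic radius R = A/P = 33.03/18.64 = 1.772 m.
Manning's equation: Q = (1/n) A R^(2/3) S^(1/2) = (1/0.037) × 33.03 × 1.772^(2/3) × 0.00021^(1/2) = 18.9 m³/s.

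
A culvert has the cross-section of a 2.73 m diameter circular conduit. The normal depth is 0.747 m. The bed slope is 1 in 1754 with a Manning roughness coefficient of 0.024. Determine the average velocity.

For a circular section of diameter D = 2.73 m at depth y = 0.747 m, the central angle is θ = 2 arccos(1 − 2y/D) = 2.202 rad. Then A = (D²/8)(θ − sin θ) = 1.299 m² and P = Dθ/2 = 3.006 m.
Hydraulic radius R = A/P = 1.299/3.006 = 0.4322 m.
From Manning's equation, V = (1/n) R^(2/3) S^(1/2) = (1/0.024) × 0.4322^(2/3) × 0.0005701^(1/2) = 0.569 m/s.

V = 0.569 m/s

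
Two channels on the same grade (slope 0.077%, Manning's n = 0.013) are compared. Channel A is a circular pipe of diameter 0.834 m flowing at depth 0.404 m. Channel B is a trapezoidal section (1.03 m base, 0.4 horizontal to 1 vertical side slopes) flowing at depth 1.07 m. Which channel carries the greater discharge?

channel B

Channel A: For a circular section of diameter D = 0.834 m at depth y = 0.404 m, the central angle is θ = 2 arccos(1 − 2y/D) = 3.079 rad. Then A = (D²/8)(θ − sin θ) = 0.2623 m² and P = Dθ/2 = 1.284 m. Hydraulic radius R = A/P = 0.2623/1.284 = 0.2043 m. Q_A = (1/0.013)·0.2623·0.2043^(2/3)·√0.00077 = 0.1942 m³/s.
Channel B: With bottom width b = 1.03 m and side slope z = 0.4: A = (b + zy)y = (1.03 + 0.4×1.07)×1.07 = 1.56 m²; P = b + 2y√(1+z²) = 1.03 + 2×1.07×1.077 = 3.335 m. Hydraulic radius R = A/P = 1.56/3.335 = 0.4678 m. Q_B = (1/0.013)·1.56·0.4678^(2/3)·√0.00077 = 2.007 m³/s.
Q_A = 0.1942 m³/s vs Q_B = 2.007 m³/s, so channel B carries more.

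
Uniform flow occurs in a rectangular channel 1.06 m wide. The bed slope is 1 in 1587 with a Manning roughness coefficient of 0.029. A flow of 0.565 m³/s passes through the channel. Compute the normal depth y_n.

y_n = 1.2 m

Manning's equation rearranged: A R^(2/3) = nQ / (1·√S) = 0.029 × 0.565 / (√0.0006301) = 0.6527.
At y = 1.3 m: A R^(2/3) = 0.7185 — over.
At y = 0.863 m: A R^(2/3) = 0.4354 — short.
At y = 1.2 m: A R^(2/3) = 0.6528 — close enough.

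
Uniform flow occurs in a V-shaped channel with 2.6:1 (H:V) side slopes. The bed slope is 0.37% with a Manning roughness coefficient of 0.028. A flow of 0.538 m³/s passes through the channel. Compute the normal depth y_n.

y_n = 0.501 m

Manning's equation rearranged: A R^(2/3) = nQ / (1·√S) = 0.028 × 0.538 / (√0.0037) = 0.2477.
Try y = 0.409 m: A R^(2/3) = 0.1442 — too small.
Try y = 0.639 m: A R^(2/3) = 0.4739 — too large.
Try y = 0.501 m: A R^(2/3) = 0.2477 — ≈ 0.2477.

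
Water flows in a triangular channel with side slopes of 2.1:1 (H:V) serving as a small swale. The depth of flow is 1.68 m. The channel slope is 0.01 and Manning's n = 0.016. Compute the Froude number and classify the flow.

For a triangular section with side slope z = 2.1: A = zy² = 2.1×1.68² = 5.927 m²; P = 2y√(1+z²) = 2×1.68×2.326 = 7.815 m.
Hydraulic radius R = A/P = 5.927/7.815 = 0.7584 m.
V = (1/n) R^(2/3) √S = (1/0.016) × 0.7584^(2/3) × √0.01 = 5.198 m/s. Hydraulic depth D_h = A/T = 5.927/7.056 = 0.84 m.
Froude number Fr = V/√(g·D_h) = 5.198/√(9.81×0.84) = 1.81, which is greater than 1, so the flow is supercritical.

supercritical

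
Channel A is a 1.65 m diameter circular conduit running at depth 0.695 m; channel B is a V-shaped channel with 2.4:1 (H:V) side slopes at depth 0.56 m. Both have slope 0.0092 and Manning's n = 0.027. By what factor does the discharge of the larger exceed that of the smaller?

1.44

Channel A: For a circular section of diameter D = 1.65 m at depth y = 0.695 m, the central angle is θ = 2 arccos(1 − 2y/D) = 2.825 rad. Then A = (D²/8)(θ − sin θ) = 0.8555 m² and P = Dθ/2 = 2.331 m. Hydraulic radius R = A/P = 0.8555/2.331 = 0.3671 m. Q_A = (1/0.027)·0.8555·0.3671^(2/3)·√0.0092 = 1.558 m³/s.
Channel B: For a triangular section with side slope z = 2.4: A = zy² = 2.4×0.56² = 0.7526 m²; P = 2y√(1+z²) = 2×0.56×2.6 = 2.912 m. Hydraulic radius R = A/P = 0.7526/2.912 = 0.2585 m. Q_B = (1/0.027)·0.7526·0.2585^(2/3)·√0.0092 = 1.085 m³/s.
The larger discharge is 1.558 m³/s and the smaller is 1.085 m³/s; the ratio is 1.44.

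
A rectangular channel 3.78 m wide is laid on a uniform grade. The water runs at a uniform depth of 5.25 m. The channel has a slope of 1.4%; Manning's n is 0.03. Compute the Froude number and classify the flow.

subcritical

Flow area A = b·y = 3.78 × 5.25 = 19.84 m². Wetted perimeter P = b + 2y = 3.78 + 2×5.25 = 14.28 m.
Hydraulic radius R = A/P = 19.84/14.28 = 1.39 m.
V = (1/n) R^(2/3) √S = (1/0.03) × 1.39^(2/3) × √0.014 = 4.912 m/s. Hydraulic depth D_h = A/T = 19.84/3.78 = 5.25 m.
Froude number Fr = V/√(g·D_h) = 4.912/√(9.81×5.25) = 0.684, which is less than 1, so the flow is subcritical.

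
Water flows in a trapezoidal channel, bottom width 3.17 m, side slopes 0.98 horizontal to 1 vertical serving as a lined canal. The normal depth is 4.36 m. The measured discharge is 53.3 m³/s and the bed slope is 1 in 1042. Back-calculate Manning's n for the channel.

n = 0.031

With bottom width b = 3.17 m and side slope z = 0.98: A = (b + zy)y = (3.17 + 0.98×4.36)×4.36 = 32.45 m²; P = b + 2y√(1+z²) = 3.17 + 2×4.36×1.4 = 15.38 m.
Hydraulic radius R = A/P = 32.45/15.38 = 2.11 m.
Rearranging Manning's equation: n = (1/Q) A R^(2/3) S^(1/2) = (1/53.3) × 32.45 × 2.11^(2/3) × √0.0009597 = 0.031.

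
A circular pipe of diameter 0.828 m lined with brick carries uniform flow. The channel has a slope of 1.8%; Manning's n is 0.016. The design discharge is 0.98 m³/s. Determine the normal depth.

Manning's equation rearranged: A R^(2/3) = nQ / (1·√S) = 0.016 × 0.98 / (√0.018) = 0.1169.
Try y = 0.52 m: A R^(2/3) = 0.1356 — over.
Try y = 0.349 m: A R^(2/3) = 0.06983 — short.
Try y = 0.472 m: A R^(2/3) = 0.1169 — close enough.

y_n = 0.472 m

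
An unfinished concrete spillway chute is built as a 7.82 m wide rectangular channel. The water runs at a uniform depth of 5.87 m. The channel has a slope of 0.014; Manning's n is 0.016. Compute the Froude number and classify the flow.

supercritical

Flow area A = b·y = 7.82 × 5.87 = 45.9 m². Wetted perimeter P = b + 2y = 7.82 + 2×5.87 = 19.56 m.
Hydraulic radius R = A/P = 45.9/19.56 = 2.347 m.
V = (1/n) R^(2/3) √S = (1/0.016) × 2.347^(2/3) × √0.014 = 13.06 m/s. Hydraulic depth D_h = A/T = 45.9/7.82 = 5.87 m.
Froude number Fr = V/√(g·D_h) = 13.06/√(9.81×5.87) = 1.72, which is greater than 1, so the flow is supercritical.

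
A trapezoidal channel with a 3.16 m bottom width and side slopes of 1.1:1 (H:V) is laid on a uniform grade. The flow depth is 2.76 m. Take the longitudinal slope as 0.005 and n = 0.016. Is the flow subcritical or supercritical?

supercritical

With bottom width b = 3.16 m and side slope z = 1.1: A = (b + zy)y = (3.16 + 1.1×2.76)×2.76 = 17.1 m²; P = b + 2y√(1+z²) = 3.16 + 2×2.76×1.487 = 11.37 m.
Hydraulic radius R = A/P = 17.1/11.37 = 1.505 m.
V = (1/n) R^(2/3) √S = (1/0.016) × 1.505^(2/3) × √0.005 = 5.803 m/s. Hydraulic depth D_h = A/T = 17.1/9.232 = 1.852 m.
Froude number Fr = V/√(g·D_h) = 5.803/√(9.81×1.852) = 1.36, which is greater than 1, so the flow is supercritical.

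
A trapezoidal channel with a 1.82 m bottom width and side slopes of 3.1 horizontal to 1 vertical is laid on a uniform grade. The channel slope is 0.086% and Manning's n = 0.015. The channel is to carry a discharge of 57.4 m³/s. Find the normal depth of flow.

Manning's equation rearranged: A R^(2/3) = nQ / (1·√S) = 0.015 × 57.4 / (√0.00086) = 29.36.
Trying y = 2.27 m: A R^(2/3) = 22.84 — short.
Trying y = 2.76 m: A R^(2/3) = 36.63 — over.
Trying y = 2.52 m: A R^(2/3) = 29.37 — close enough.

y_n = 2.52 m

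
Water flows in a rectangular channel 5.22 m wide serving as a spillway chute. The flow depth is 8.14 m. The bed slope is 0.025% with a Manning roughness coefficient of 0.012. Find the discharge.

Flow area A = b·y = 5.22 × 8.14 = 42.49 m². Wetted perimeter P = b + 2y = 5.22 + 2×8.14 = 21.5 m.
Hydraulic radius R = A/P = 42.49/21.5 = 1.976 m.
Manning's equation: Q = (1/n) A R^(2/3) S^(1/2) = (1/0.012) × 42.49 × 1.976^(2/3) × 0.00025^(1/2) = 88.2 m³/s.

Q = 88.2 m³/s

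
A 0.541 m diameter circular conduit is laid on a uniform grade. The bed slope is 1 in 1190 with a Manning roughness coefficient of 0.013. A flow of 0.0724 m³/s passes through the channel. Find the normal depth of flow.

y_n = 0.282 m

Manning's equation rearranged: A R^(2/3) = nQ / (1·√S) = 0.013 × 0.0724 / (√0.0008403) = 0.03247.
Try y = 0.198 m: A R^(2/3) = 0.01732 — low.
Try y = 0.358 m: A R^(2/3) = 0.04699 — high.
Try y = 0.282 m: A R^(2/3) = 0.03248 — matches.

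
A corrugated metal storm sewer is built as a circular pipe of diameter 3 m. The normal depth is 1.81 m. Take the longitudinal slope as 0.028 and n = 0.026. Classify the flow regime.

For a circular section of diameter D = 3 m at depth y = 1.81 m, the central angle is θ = 2 arccos(1 − 2y/D) = 3.558 rad. Then A = (D²/8)(θ − sin θ) = 4.458 m² and P = Dθ/2 = 5.337 m.
Hydraulic radius R = A/P = 4.458/5.337 = 0.8352 m.
V = (1/n) R^(2/3) √S = (1/0.026) × 0.8352^(2/3) × √0.028 = 5.708 m/s. Hydraulic depth D_h = A/T = 4.458/2.935 = 1.519 m.
Froude number Fr = V/√(g·D_h) = 5.708/√(9.81×1.519) = 1.48, which is greater than 1, so the flow is supercritical.

supercritical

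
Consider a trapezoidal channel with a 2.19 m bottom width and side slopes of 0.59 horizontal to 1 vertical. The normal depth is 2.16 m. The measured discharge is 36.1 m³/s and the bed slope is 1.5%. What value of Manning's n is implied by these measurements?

n = 0.026

With bottom width b = 2.19 m and side slope z = 0.59: A = (b + zy)y = (2.19 + 0.59×2.16)×2.16 = 7.483 m²; P = b + 2y√(1+z²) = 2.19 + 2×2.16×1.161 = 7.206 m.
Hydraulic radius R = A/P = 7.483/7.206 = 1.038 m.
Rearranging Manning's equation: n = (1/Q) A R^(2/3) S^(1/2) = (1/36.1) × 7.483 × 1.038^(2/3) × √0.015 = 0.026.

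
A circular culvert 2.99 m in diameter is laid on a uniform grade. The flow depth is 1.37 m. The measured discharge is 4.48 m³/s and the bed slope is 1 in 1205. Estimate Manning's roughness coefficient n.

n = 0.016

For a circular section of diameter D = 2.99 m at depth y = 1.37 m, the central angle is θ = 2 arccos(1 − 2y/D) = 2.974 rad. Then A = (D²/8)(θ − sin θ) = 3.137 m² and P = Dθ/2 = 4.446 m.
Hydraulic radius R = A/P = 3.137/4.446 = 0.7056 m.
Rearranging Manning's equation: n = (1/Q) A R^(2/3) S^(1/2) = (1/4.48) × 3.137 × 0.7056^(2/3) × √0.0008299 = 0.016.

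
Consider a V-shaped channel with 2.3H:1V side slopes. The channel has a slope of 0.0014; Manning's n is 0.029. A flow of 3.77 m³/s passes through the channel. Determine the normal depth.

y_n = 1.33 m

Manning's equation rearranged: A R^(2/3) = nQ / (1·√S) = 0.029 × 3.77 / (√0.0014) = 2.922.
Trying y = 1.69 m: A R^(2/3) = 5.542 — too large.
Trying y = 0.942 m: A R^(2/3) = 1.166 — too small.
Trying y = 1.33 m: A R^(2/3) = 2.926 — matches.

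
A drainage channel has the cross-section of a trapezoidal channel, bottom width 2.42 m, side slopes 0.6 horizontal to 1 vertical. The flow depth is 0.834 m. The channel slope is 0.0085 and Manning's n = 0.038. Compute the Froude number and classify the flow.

With bottom width b = 2.42 m and side slope z = 0.6: A = (b + zy)y = (2.42 + 0.6×0.834)×0.834 = 2.436 m²; P = b + 2y√(1+z²) = 2.42 + 2×0.834×1.166 = 4.365 m.
Hydraulic radius R = A/P = 2.436/4.365 = 0.558 m.
V = (1/n) R^(2/3) √S = (1/0.038) × 0.558^(2/3) × √0.0085 = 1.644 m/s. Hydraulic depth D_h = A/T = 2.436/3.421 = 0.712 m.
Froude number Fr = V/√(g·D_h) = 1.644/√(9.81×0.712) = 0.622, which is less than 1, so the flow is subcritical.

subcritical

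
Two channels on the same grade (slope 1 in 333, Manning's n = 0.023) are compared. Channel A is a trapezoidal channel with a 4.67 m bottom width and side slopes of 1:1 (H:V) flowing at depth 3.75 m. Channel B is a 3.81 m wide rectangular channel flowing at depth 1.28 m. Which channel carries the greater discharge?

Channel A: With bottom width b = 4.67 m and side slope z = 1: A = (b + zy)y = (4.67 + 1×3.75)×3.75 = 31.57 m²; P = b + 2y√(1+z²) = 4.67 + 2×3.75×1.414 = 15.28 m. Hydraulic radius R = A/P = 31.57/15.28 = 2.067 m. Q_A = (1/0.023)·31.57·2.067^(2/3)·√0.003003 = 122.1 m³/s.
Channel B: Flow area A = b·y = 3.81 × 1.28 = 4.877 m². Wetted perimeter P = b + 2y = 3.81 + 2×1.28 = 6.37 m. Hydraulic radius R = A/P = 4.877/6.37 = 0.7656 m. Q_B = (1/0.023)·4.877·0.7656^(2/3)·√0.003003 = 9.724 m³/s.
Q_A = 122.1 m³/s vs Q_B = 9.724 m³/s, so channel A carries more.

channel A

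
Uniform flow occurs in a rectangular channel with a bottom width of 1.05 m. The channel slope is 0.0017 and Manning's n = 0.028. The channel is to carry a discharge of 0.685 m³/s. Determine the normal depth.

Manning's equation rearranged: A R^(2/3) = nQ / (1·√S) = 0.028 × 0.685 / (√0.0017) = 0.4652.
Try y = 1.1 m: A R^(2/3) = 0.5795 — high.
Try y = 0.802 m: A R^(2/3) = 0.3917 — low.
Try y = 0.92 m: A R^(2/3) = 0.4653 — matches.

y_n = 0.92 m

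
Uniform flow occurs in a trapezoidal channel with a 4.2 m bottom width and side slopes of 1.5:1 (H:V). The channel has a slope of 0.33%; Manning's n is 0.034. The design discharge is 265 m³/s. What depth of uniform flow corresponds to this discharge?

Manning's equation rearranged: A R^(2/3) = nQ / (1·√S) = 0.034 × 265 / (√0.0033) = 156.8.
Trying y = 6.37 m: A R^(2/3) = 191.3 — high.
Trying y = 5.05 m: A R^(2/3) = 114 — low.
Trying y = 5.83 m: A R^(2/3) = 156.7 — matches.

y_n = 5.83 m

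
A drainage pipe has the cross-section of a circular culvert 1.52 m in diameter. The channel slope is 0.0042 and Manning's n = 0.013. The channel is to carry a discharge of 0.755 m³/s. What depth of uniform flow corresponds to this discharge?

y_n = 0.41 m

Manning's equation rearranged: A R^(2/3) = nQ / (1·√S) = 0.013 × 0.755 / (√0.0042) = 0.1514.
Try y = 0.316 m: A R^(2/3) = 0.09016 — low.
Try y = 0.471 m: A R^(2/3) = 0.1985 — high.
Try y = 0.41 m: A R^(2/3) = 0.1515 — matches.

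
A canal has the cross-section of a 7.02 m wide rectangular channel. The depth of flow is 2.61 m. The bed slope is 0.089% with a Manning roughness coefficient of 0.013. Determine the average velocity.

V = 3 m/s

Flow area A = b·y = 7.02 × 2.61 = 18.32 m². Wetted perimeter P = b + 2y = 7.02 + 2×2.61 = 12.24 m.
Hydraulic radius R = A/P = 18.32/12.24 = 1.497 m.
From Manning's equation, V = (1/n) R^(2/3) S^(1/2) = (1/0.013) × 1.497^(2/3) × 0.00089^(1/2) = 3 m/s.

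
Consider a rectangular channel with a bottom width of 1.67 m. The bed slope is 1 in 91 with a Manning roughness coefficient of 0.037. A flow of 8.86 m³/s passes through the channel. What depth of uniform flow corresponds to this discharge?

y_n = 2.55 m

Manning's equation rearranged: A R^(2/3) = nQ / (1·√S) = 0.037 × 8.86 / (√0.01099) = 3.127.
At y = 3.15 m: A R^(2/3) = 3.988 — too large.
At y = 2.29 m: A R^(2/3) = 2.756 — too small.
At y = 2.55 m: A R^(2/3) = 3.126 — close enough.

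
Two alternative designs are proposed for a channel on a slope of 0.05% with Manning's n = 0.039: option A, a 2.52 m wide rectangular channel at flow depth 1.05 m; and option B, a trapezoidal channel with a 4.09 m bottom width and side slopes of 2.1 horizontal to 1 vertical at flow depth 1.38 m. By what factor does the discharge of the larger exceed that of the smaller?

4.99

Channel A: Flow area A = b·y = 2.52 × 1.05 = 2.646 m². Wetted perimeter P = b + 2y = 2.52 + 2×1.05 = 4.62 m. Hydraulic radius R = A/P = 2.646/4.62 = 0.5727 m. Q_A = (1/0.039)·2.646·0.5727^(2/3)·√0.0005 = 1.046 m³/s.
Channel B: With bottom width b = 4.09 m and side slope z = 2.1: A = (b + zy)y = (4.09 + 2.1×1.38)×1.38 = 9.643 m²; P = b + 2y√(1+z²) = 4.09 + 2×1.38×2.326 = 10.51 m. Hydraulic radius R = A/P = 9.643/10.51 = 0.9176 m. Q_B = (1/0.039)·9.643·0.9176^(2/3)·√0.0005 = 5.221 m³/s.
The larger discharge is 5.221 m³/s and the smaller is 1.046 m³/s; the ratio is 4.99.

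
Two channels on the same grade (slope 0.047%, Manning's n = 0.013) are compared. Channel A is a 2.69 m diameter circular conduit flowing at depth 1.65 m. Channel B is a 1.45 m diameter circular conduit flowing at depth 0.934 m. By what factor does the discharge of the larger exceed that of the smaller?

Channel A: For a circular section of diameter D = 2.69 m at depth y = 1.65 m, the central angle is θ = 2 arccos(1 − 2y/D) = 3.599 rad. Then A = (D²/8)(θ − sin θ) = 3.655 m² and P = Dθ/2 = 4.841 m. Hydraulic radius R = A/P = 3.655/4.841 = 0.755 m. Q_A = (1/0.013)·3.655·0.755^(2/3)·√0.00047 = 5.054 m³/s.
Channel B: For a circular section of diameter D = 1.45 m at depth y = 0.934 m, the central angle is θ = 2 arccos(1 − 2y/D) = 3.726 rad. Then A = (D²/8)(θ − sin θ) = 1.124 m² and P = Dθ/2 = 2.702 m. Hydraulic radius R = A/P = 1.124/2.702 = 0.4162 m. Q_B = (1/0.013)·1.124·0.4162^(2/3)·√0.00047 = 1.045 m³/s.
The larger discharge is 5.054 m³/s and the smaller is 1.045 m³/s; the ratio is 4.83.

4.83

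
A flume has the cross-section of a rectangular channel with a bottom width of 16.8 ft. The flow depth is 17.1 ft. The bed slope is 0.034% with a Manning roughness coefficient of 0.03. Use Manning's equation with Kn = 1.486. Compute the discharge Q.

Q = 831 ft³/s

Flow area A = b·y = 16.8 × 17.1 = 287.3 ft². Wetted perimeter P = b + 2y = 16.8 + 2×17.1 = 51 ft.
Hydraulic radius R = A/P = 287.3/51 = 5.633 ft.
Manning's equation: Q = (1.486/n) A R^(2/3) S^(1/2) = (1.486/0.03) × 287.3 × 5.633^(2/3) × 0.00034^(1/2) = 831 ft³/s.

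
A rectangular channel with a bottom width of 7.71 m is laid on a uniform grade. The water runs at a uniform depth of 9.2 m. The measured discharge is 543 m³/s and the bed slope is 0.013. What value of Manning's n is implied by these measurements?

n = 0.029

Flow area A = b·y = 7.71 × 9.2 = 70.93 m². Wetted perimeter P = b + 2y = 7.71 + 2×9.2 = 26.11 m.
Hydraulic radius R = A/P = 70.93/26.11 = 2.717 m.
Rearranging Manning's equation: n = (1/Q) A R^(2/3) S^(1/2) = (1/543) × 70.93 × 2.717^(2/3) × √0.013 = 0.029.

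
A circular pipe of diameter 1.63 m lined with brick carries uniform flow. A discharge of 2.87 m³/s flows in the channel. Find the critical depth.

At critical depth, Q² T / (g A³) = 1, i.e. A³/T = Q²/g = 2.87²/9.81 = 0.8396.
Trying y = 0.599 m: A³/T = 0.214 — short.
Trying y = 1.01 m: A³/T = 1.583 — over.
Trying y = 0.856 m: A³/T = 0.8405 — close enough.

y_c = 0.856 m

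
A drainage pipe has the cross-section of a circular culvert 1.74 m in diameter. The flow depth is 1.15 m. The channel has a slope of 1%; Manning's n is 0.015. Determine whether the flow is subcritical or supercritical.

For a circular section of diameter D = 1.74 m at depth y = 1.15 m, the central angle is θ = 2 arccos(1 − 2y/D) = 3.797 rad. Then A = (D²/8)(θ − sin θ) = 1.668 m² and P = Dθ/2 = 3.303 m.
Hydraulic radius R = A/P = 1.668/3.303 = 0.5048 m.
V = (1/n) R^(2/3) √S = (1/0.015) × 0.5048^(2/3) × √0.01 = 4.227 m/s. Hydraulic depth D_h = A/T = 1.668/1.647 = 1.012 m.
Froude number Fr = V/√(g·D_h) = 4.227/√(9.81×1.012) = 1.34, which is greater than 1, so the flow is supercritical.

supercritical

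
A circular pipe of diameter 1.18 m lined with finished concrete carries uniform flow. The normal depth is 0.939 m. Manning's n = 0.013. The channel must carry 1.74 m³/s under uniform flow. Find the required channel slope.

S = 0.0023

For a circular section of diameter D = 1.18 m at depth y = 0.939 m, the central angle is θ = 2 arccos(1 − 2y/D) = 4.407 rad. Then A = (D²/8)(θ − sin θ) = 0.9331 m² and P = Dθ/2 = 2.6 m.
Hydraulic radius R = A/P = 0.9331/2.6 = 0.3588 m.
From Manning's equation, S = [nQ / (1 A R^(2/3))]² = [0.013 × 1.74 / (1 × 0.9331 × 0.3588^(2/3))]² = 0.0023.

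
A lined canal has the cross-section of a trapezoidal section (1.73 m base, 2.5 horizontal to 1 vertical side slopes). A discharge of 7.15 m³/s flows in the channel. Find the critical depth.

At critical depth, Q² T / (g A³) = 1, i.e. A³/T = Q²/g = 7.15²/9.81 = 5.211.
Try y = 0.66 m: A³/T = 2.207 — short.
Try y = 0.982 m: A³/T = 10.45 — over.
Try y = 0.824 m: A³/T = 5.206 — matches.

y_c = 0.824 m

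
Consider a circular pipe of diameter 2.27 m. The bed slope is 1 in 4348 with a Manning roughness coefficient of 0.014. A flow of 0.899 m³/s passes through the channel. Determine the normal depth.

y_n = 0.851 m

Manning's equation rearranged: A R^(2/3) = nQ / (1·√S) = 0.014 × 0.899 / (√0.00023) = 0.8299.
At y = 0.61 m: A R^(2/3) = 0.4382 — too small.
At y = 1.01 m: A R^(2/3) = 1.133 — too large.
At y = 0.851 m: A R^(2/3) = 0.8295 — matches.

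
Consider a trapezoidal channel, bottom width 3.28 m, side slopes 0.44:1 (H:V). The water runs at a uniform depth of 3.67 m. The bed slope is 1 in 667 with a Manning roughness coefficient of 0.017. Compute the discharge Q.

With bottom width b = 3.28 m and side slope z = 0.44: A = (b + zy)y = (3.28 + 0.44×3.67)×3.67 = 17.96 m²; P = b + 2y√(1+z²) = 3.28 + 2×3.67×1.093 = 11.3 m.
Hydraulic radius R = A/P = 17.96/11.3 = 1.59 m.
Manning's equation: Q = (1/n) A R^(2/3) S^(1/2) = (1/0.017) × 17.96 × 1.59^(2/3) × 0.001499^(1/2) = 55.7 m³/s.

Q = 55.7 m³/s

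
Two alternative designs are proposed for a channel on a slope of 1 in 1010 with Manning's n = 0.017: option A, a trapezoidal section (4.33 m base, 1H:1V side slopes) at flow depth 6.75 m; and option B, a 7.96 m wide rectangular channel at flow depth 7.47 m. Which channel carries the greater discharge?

channel A

Channel A: With bottom width b = 4.33 m and side slope z = 1: A = (b + zy)y = (4.33 + 1×6.75)×6.75 = 74.79 m²; P = b + 2y√(1+z²) = 4.33 + 2×6.75×1.414 = 23.42 m. Hydraulic radius R = A/P = 74.79/23.42 = 3.193 m. Q_A = (1/0.017)·74.79·3.193^(2/3)·√0.0009901 = 300.2 m³/s.
Channel B: Flow area A = b·y = 7.96 × 7.47 = 59.46 m². Wetted perimeter P = b + 2y = 7.96 + 2×7.47 = 22.9 m. Hydraulic radius R = A/P = 59.46/22.9 = 2.597 m. Q_B = (1/0.017)·59.46·2.597^(2/3)·√0.0009901 = 207.9 m³/s.
Q_A = 300.2 m³/s vs Q_B = 207.9 m³/s, so channel A carries more.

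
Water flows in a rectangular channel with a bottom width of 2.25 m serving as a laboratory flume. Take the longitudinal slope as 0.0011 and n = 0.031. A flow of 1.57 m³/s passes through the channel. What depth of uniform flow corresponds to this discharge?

y_n = 0.997 m

Manning's equation rearranged: A R^(2/3) = nQ / (1·√S) = 0.031 × 1.57 / (√0.0011) = 1.467.
At y = 1.16 m: A R^(2/3) = 1.797 — too large.
At y = 0.714 m: A R^(2/3) = 0.9248 — too small.
At y = 0.997 m: A R^(2/3) = 1.466 — ≈ 1.467.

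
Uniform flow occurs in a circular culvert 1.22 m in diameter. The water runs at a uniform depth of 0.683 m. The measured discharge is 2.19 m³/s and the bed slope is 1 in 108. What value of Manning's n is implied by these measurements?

For a circular section of diameter D = 1.22 m at depth y = 0.683 m, the central angle is θ = 2 arccos(1 − 2y/D) = 3.382 rad. Then A = (D²/8)(θ − sin θ) = 0.6733 m² and P = Dθ/2 = 2.063 m.
Hydraulic radius R = A/P = 0.6733/2.063 = 0.3264 m.
Rearranging Manning's equation: n = (1/Q) A R^(2/3) S^(1/2) = (1/2.19) × 0.6733 × 0.3264^(2/3) × √0.009259 = 0.014.

n = 0.014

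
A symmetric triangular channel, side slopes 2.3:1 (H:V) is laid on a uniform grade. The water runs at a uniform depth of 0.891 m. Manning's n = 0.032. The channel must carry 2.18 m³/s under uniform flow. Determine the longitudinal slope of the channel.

S = 0.00481

For a triangular section with side slope z = 2.3: A = zy² = 2.3×0.891² = 1.826 m²; P = 2y√(1+z²) = 2×0.891×2.508 = 4.469 m.
Hydraulic radius R = A/P = 1.826/4.469 = 0.4086 m.
From Manning's equation, S = [nQ / (1 A R^(2/3))]² = [0.032 × 2.18 / (1 × 1.826 × 0.4086^(2/3))]² = 0.00481.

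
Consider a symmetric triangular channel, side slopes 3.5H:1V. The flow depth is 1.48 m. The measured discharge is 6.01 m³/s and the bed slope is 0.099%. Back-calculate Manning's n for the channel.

n = 0.032

For a triangular section with side slope z = 3.5: A = zy² = 3.5×1.48² = 7.666 m²; P = 2y√(1+z²) = 2×1.48×3.64 = 10.77 m.
Hydraulic radius R = A/P = 7.666/10.77 = 0.7115 m.
Rearranging Manning's equation: n = (1/Q) A R^(2/3) S^(1/2) = (1/6.01) × 7.666 × 0.7115^(2/3) × √0.00099 = 0.032.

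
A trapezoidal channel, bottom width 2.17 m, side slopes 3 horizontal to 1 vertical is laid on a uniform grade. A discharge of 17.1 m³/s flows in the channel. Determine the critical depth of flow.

At critical depth, Q² T / (g A³) = 1, i.e. A³/T = Q²/g = 17.1²/9.81 = 29.81.
Trying y = 0.802 m: A³/T = 7.079 — short.
Trying y = 1.26 m: A³/T = 43.31 — over.
Trying y = 1.15 m: A³/T = 29.76 — matches.

y_c = 1.15 m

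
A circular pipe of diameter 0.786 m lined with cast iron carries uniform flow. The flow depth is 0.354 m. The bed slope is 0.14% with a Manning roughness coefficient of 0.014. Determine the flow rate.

Q = 0.183 m³/s

For a circular section of diameter D = 0.786 m at depth y = 0.354 m, the central angle is θ = 2 arccos(1 − 2y/D) = 2.943 rad. Then A = (D²/8)(θ − sin θ) = 0.212 m² and P = Dθ/2 = 1.157 m.
Hydraulic radius R = A/P = 0.212/1.157 = 0.1833 m.
Manning's equation: Q = (1/n) A R^(2/3) S^(1/2) = (1/0.014) × 0.212 × 0.1833^(2/3) × 0.0014^(1/2) = 0.183 m³/s.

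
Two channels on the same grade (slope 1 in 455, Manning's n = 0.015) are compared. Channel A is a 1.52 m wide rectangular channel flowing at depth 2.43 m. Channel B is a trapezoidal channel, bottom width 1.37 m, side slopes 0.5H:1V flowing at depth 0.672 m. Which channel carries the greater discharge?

channel A

Channel A: Flow area A = b·y = 1.52 × 2.43 = 3.694 m². Wetted perimeter P = b + 2y = 1.52 + 2×2.43 = 6.38 m. Hydraulic radius R = A/P = 3.694/6.38 = 0.5789 m. Q_A = (1/0.015)·3.694·0.5789^(2/3)·√0.002198 = 8.019 m³/s.
Channel B: With bottom width b = 1.37 m and side slope z = 0.5: A = (b + zy)y = (1.37 + 0.5×0.672)×0.672 = 1.146 m²; P = b + 2y√(1+z²) = 1.37 + 2×0.672×1.118 = 2.873 m. Hydraulic radius R = A/P = 1.146/2.873 = 0.3991 m. Q_B = (1/0.015)·1.146·0.3991^(2/3)·√0.002198 = 1.942 m³/s.
Q_A = 8.019 m³/s vs Q_B = 1.942 m³/s, so channel A carries more.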